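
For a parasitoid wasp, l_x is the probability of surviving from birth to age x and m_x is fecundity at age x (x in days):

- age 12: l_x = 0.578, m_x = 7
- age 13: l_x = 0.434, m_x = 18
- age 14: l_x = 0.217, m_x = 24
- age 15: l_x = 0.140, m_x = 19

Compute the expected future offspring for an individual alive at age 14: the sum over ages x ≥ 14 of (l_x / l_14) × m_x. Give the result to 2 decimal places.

36.26

l_14 = 0.217. Conditional survival from age 14 to x is l_x / l_14.
  x=14: (0.217/0.217) × 24 = 24.0000
  x=15: (0.140/0.217) × 19 = 12.2581
Sum = 24.0000 + 12.2581 = 36.2581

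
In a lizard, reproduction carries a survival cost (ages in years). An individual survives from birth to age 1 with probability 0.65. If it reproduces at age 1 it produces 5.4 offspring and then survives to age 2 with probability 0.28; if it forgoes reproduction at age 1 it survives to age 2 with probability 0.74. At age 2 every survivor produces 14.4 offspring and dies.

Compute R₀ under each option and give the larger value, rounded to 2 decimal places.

6.93

breed at age 1: R₀ = 0.65 × (5.4 + 0.28 × 14.4) = 0.65 × 9.4320 = 6.1308
delay to age 2: R₀ = 0.65 × (0.74 × 14.4) = 0.65 × 10.6560 = 6.9264
Higher: delay to age 2 (6.9264).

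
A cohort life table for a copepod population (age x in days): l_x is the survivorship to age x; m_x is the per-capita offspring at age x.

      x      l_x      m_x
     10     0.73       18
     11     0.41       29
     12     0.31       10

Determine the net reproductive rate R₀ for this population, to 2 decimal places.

R₀ = Σ l_x m_x:
  age 10: 0.73 × 18 = 13.1400
  age 11: 0.41 × 29 = 11.8900
  age 12: 0.31 × 10 = 3.1000
R₀ = 13.1400 + 11.8900 + 3.1000 = 28.1300

28.13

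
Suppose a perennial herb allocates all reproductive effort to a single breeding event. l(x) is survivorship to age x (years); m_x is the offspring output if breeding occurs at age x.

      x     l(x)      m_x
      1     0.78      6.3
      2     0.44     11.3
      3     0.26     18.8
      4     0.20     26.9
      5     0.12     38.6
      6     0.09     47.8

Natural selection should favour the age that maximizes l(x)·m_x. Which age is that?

4

Expected offspring if breeding at age x = l(x) × m_x:
  age 1: 0.78 × 6.3 = 4.914
  age 2: 0.44 × 11.3 = 4.972
  age 3: 0.26 × 18.8 = 4.888
  age 4: 0.20 × 26.9 = 5.380
  age 5: 0.12 × 38.6 = 4.632
  age 6: 0.09 × 47.8 = 4.302
Maximum at age 4 (5.380).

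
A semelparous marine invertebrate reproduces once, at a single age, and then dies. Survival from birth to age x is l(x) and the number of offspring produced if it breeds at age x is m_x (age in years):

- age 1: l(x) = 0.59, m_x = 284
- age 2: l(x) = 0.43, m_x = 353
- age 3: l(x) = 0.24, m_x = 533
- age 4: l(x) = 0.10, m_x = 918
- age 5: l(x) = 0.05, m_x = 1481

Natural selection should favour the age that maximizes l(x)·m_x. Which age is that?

1

Expected offspring if breeding at age x = l(x) × m_x:
  age 1: 0.59 × 284 = 167.560
  age 2: 0.43 × 353 = 151.790
  age 3: 0.24 × 533 = 127.920
  age 4: 0.10 × 918 = 91.800
  age 5: 0.05 × 1481 = 74.050
Maximum at age 1 (167.560).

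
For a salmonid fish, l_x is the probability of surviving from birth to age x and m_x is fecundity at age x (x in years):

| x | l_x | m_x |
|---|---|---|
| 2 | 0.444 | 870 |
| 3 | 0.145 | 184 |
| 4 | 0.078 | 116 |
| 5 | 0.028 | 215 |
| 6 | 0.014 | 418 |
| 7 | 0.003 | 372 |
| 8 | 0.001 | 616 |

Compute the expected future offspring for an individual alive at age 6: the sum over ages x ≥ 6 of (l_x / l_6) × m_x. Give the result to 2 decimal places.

l_6 = 0.014. Conditional survival from age 6 to x is l_x / l_6.
  x=6: (0.014/0.014) × 418 = 418.0000
  x=7: (0.003/0.014) × 372 = 79.7143
  x=8: (0.001/0.014) × 616 = 44.0000
Sum = 418.0000 + 79.7143 + 44.0000 = 541.7143

541.71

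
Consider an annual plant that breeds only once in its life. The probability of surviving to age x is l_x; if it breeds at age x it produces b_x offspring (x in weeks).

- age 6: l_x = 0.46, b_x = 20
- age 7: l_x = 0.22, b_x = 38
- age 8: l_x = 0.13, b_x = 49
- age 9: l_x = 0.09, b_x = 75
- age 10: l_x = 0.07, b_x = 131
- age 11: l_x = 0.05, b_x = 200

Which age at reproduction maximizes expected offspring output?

Expected offspring if breeding at age x = l_x × b_x:
  age 6: 0.46 × 20 = 9.200
  age 7: 0.22 × 38 = 8.360
  age 8: 0.13 × 49 = 6.370
  age 9: 0.09 × 75 = 6.750
  age 10: 0.07 × 131 = 9.170
  age 11: 0.05 × 200 = 10.000
Maximum at age 11 (10.000).

11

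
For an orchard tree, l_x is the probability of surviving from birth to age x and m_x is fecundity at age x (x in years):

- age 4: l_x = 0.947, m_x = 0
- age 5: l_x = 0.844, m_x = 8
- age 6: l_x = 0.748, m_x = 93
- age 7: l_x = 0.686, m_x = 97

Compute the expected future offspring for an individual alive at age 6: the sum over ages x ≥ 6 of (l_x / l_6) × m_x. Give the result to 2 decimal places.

l_6 = 0.748. Conditional survival from age 6 to x is l_x / l_6.
  x=6: (0.748/0.748) × 93 = 93.0000
  x=7: (0.686/0.748) × 97 = 88.9599
Sum = 93.0000 + 88.9599 = 181.9599

181.96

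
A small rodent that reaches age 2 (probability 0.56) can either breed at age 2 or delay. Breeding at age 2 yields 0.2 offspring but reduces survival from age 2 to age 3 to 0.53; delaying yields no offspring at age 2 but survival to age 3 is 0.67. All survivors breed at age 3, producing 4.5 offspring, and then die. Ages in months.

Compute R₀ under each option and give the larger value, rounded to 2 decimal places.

1.69

breed at age 2: R₀ = 0.56 × (0.2 + 0.53 × 4.5) = 0.56 × 2.5850 = 1.4476
delay to age 3: R₀ = 0.56 × (0.67 × 4.5) = 0.56 × 3.0150 = 1.6884
Higher: delay to age 3 (1.6884).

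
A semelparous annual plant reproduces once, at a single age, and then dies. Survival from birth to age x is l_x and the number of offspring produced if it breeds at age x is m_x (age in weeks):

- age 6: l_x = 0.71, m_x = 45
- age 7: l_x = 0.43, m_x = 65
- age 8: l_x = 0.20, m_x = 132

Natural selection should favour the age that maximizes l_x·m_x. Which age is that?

6

Expected offspring if breeding at age x = l_x × m_x:
  age 6: 0.71 × 45 = 31.950
  age 7: 0.43 × 65 = 27.950
  age 8: 0.20 × 132 = 26.400
Maximum at age 6 (31.950).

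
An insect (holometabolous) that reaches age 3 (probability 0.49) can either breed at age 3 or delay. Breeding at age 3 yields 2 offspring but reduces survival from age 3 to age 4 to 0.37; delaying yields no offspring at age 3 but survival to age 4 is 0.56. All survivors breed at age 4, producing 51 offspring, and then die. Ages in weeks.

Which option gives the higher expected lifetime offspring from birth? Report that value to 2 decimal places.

13.99

breed at age 3: R₀ = 0.49 × (2 + 0.37 × 51) = 0.49 × 20.8700 = 10.2263
delay to age 4: R₀ = 0.49 × (0.56 × 51) = 0.49 × 28.5600 = 13.9944
Higher: delay to age 4 (13.9944).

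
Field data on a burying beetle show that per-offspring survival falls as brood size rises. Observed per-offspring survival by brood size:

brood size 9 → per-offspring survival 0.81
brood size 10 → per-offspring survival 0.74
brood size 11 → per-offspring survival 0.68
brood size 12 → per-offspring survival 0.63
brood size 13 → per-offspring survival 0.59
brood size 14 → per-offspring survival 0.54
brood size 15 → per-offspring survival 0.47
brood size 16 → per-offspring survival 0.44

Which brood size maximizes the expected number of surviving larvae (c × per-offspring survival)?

Expected surviving larvae = c × s(c):
  c=9: 9 × 0.81 = 7.290
  c=10: 10 × 0.74 = 7.400
  c=11: 11 × 0.68 = 7.480
  c=12: 12 × 0.63 = 7.560
  c=13: 13 × 0.59 = 7.670
  c=14: 14 × 0.54 = 7.560
  c=15: 15 × 0.47 = 7.050
  c=16: 16 × 0.44 = 7.040
Maximum at c = 13 (7.670 surviving larvae).

13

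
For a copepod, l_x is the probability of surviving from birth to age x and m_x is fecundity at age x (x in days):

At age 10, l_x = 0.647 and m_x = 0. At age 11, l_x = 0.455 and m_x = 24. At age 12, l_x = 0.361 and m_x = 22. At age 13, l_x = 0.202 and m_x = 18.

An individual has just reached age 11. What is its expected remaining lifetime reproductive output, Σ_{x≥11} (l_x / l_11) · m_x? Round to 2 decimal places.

l_11 = 0.455. Conditional survival from age 11 to x is l_x / l_11.
  x=11: (0.455/0.455) × 24 = 24.0000
  x=12: (0.361/0.455) × 22 = 17.4549
  x=13: (0.202/0.455) × 18 = 7.9912
Sum = 24.0000 + 17.4549 + 7.9912 = 49.4462

49.45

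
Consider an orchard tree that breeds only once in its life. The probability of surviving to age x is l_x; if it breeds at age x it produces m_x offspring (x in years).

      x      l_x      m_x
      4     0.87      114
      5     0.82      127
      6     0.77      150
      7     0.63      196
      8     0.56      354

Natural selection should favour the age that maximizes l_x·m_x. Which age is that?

8

Expected offspring if breeding at age x = l_x × m_x:
  age 4: 0.87 × 114 = 99.180
  age 5: 0.82 × 127 = 104.140
  age 6: 0.77 × 150 = 115.500
  age 7: 0.63 × 196 = 123.480
  age 8: 0.56 × 354 = 198.240
Maximum at age 8 (198.240).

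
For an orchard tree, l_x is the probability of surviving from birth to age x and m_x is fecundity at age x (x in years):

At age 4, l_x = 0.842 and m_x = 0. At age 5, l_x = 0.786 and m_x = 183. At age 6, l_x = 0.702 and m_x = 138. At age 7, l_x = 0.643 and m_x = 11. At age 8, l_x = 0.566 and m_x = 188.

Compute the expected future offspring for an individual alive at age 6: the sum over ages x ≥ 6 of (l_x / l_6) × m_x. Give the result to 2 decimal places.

299.65

l_6 = 0.702. Conditional survival from age 6 to x is l_x / l_6.
  x=6: (0.702/0.702) × 138 = 138.0000
  x=7: (0.643/0.702) × 11 = 10.0755
  x=8: (0.566/0.702) × 188 = 151.5783
Sum = 138.0000 + 10.0755 + 151.5783 = 299.6538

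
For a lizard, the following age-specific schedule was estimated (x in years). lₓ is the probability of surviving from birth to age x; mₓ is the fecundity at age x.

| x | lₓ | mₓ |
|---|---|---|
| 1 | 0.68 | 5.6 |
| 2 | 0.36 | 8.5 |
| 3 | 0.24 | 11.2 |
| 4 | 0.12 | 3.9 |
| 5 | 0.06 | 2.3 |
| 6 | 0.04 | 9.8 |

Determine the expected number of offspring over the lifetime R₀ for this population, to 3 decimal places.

R₀ = Σ lₓ mₓ:
  age 1: 0.68 × 5.6 = 3.8080
  age 2: 0.36 × 8.5 = 3.0600
  age 3: 0.24 × 11.2 = 2.6880
  age 4: 0.12 × 3.9 = 0.4680
  age 5: 0.06 × 2.3 = 0.1380
  age 6: 0.04 × 9.8 = 0.3920
R₀ = 3.8080 + 3.0600 + 2.6880 + 0.4680 + 0.1380 + 0.3920 = 10.5540

10.554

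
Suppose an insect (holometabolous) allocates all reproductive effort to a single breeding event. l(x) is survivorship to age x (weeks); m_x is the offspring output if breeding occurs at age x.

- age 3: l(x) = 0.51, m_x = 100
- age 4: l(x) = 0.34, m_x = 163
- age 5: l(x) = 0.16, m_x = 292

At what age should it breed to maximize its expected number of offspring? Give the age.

Expected offspring if breeding at age x = l(x) × m_x:
  age 3: 0.51 × 100 = 51.000
  age 4: 0.34 × 163 = 55.420
  age 5: 0.16 × 292 = 46.720
Maximum at age 4 (55.420).

4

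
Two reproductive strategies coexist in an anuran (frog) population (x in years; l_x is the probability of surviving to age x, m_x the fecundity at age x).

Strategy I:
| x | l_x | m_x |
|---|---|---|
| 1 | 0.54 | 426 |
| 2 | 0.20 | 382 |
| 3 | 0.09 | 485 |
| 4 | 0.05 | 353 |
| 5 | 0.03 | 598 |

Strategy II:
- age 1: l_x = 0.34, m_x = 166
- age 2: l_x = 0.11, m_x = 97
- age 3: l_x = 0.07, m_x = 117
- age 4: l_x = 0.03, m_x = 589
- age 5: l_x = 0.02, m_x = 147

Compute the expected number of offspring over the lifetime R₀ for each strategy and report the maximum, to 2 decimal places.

Strategy I: R₀ = 0.54×426 + 0.20×382 + 0.09×485 + 0.05×353 + 0.03×598 = 385.6800
Strategy II: R₀ = 0.34×166 + 0.11×97 + 0.07×117 + 0.03×589 + 0.02×147 = 95.9100
Highest R₀: strategy I with 385.6800.

385.68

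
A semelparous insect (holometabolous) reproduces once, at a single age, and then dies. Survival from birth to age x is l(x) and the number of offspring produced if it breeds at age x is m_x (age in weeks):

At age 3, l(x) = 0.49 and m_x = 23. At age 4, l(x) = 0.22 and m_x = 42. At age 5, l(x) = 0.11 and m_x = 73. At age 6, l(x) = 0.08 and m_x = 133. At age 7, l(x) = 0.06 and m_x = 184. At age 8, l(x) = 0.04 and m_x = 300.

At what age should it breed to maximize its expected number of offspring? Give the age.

Expected offspring if breeding at age x = l(x) × m_x:
  age 3: 0.49 × 23 = 11.270
  age 4: 0.22 × 42 = 9.240
  age 5: 0.11 × 73 = 8.030
  age 6: 0.08 × 133 = 10.640
  age 7: 0.06 × 184 = 11.040
  age 8: 0.04 × 300 = 12.000
Maximum at age 8 (12.000).

8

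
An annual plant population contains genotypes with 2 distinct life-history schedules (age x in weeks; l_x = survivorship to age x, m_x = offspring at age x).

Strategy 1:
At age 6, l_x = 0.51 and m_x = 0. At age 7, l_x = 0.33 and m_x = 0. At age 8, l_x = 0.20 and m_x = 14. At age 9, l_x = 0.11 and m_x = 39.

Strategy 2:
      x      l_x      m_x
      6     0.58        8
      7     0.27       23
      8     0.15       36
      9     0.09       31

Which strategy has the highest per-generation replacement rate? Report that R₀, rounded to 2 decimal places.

19.04

Strategy 1: R₀ = 0.51×0 + 0.33×0 + 0.20×14 + 0.11×39 = 7.0900
Strategy 2: R₀ = 0.58×8 + 0.27×23 + 0.15×36 + 0.09×31 = 19.0400
Highest R₀: strategy 2 with 19.0400.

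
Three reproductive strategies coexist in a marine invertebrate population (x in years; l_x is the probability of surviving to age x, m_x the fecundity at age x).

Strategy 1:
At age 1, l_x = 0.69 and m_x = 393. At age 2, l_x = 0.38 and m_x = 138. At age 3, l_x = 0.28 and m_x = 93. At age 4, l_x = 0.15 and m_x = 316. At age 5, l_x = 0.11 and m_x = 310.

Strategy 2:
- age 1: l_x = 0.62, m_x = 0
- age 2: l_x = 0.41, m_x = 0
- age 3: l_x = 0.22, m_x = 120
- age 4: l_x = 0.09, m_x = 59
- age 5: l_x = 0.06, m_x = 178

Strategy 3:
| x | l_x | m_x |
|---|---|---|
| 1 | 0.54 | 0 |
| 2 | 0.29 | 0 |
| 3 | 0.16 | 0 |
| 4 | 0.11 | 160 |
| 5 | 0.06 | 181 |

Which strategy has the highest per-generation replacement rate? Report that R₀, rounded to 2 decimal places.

Strategy 1: R₀ = 0.69×393 + 0.38×138 + 0.28×93 + 0.15×316 + 0.11×310 = 431.1500
Strategy 2: R₀ = 0.62×0 + 0.41×0 + 0.22×120 + 0.09×59 + 0.06×178 = 42.3900
Strategy 3: R₀ = 0.54×0 + 0.29×0 + 0.16×0 + 0.11×160 + 0.06×181 = 28.4600
Highest R₀: strategy 1 with 431.1500.

431.15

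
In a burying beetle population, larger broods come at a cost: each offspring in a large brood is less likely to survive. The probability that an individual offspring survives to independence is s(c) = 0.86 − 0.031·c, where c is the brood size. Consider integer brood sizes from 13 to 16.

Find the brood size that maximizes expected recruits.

14

Expected recruits = c × s(c):
  c=13: 13 × 0.457 = 5.941
  c=14: 14 × 0.426 = 5.964
  c=15: 15 × 0.395 = 5.925
  c=16: 16 × 0.364 = 5.824
Maximum at c = 14 (5.964 recruits).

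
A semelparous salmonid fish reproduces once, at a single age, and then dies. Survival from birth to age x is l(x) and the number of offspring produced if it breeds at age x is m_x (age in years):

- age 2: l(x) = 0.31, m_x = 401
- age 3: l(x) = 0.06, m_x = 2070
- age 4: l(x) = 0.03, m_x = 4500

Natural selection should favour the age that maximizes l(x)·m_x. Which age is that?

Expected offspring if breeding at age x = l(x) × m_x:
  age 2: 0.31 × 401 = 124.310
  age 3: 0.06 × 2070 = 124.200
  age 4: 0.03 × 4500 = 135.000
Maximum at age 4 (135.000).

4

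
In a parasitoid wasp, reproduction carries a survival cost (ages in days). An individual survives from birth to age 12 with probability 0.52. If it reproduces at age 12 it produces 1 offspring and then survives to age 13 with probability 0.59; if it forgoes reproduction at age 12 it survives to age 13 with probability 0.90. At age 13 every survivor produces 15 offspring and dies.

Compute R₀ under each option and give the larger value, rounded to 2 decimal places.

breed at age 12: R₀ = 0.52 × (1 + 0.59 × 15) = 0.52 × 9.8500 = 5.1220
delay to age 13: R₀ = 0.52 × (0.90 × 15) = 0.52 × 13.5000 = 7.0200
Higher: delay to age 13 (7.0200).

7.02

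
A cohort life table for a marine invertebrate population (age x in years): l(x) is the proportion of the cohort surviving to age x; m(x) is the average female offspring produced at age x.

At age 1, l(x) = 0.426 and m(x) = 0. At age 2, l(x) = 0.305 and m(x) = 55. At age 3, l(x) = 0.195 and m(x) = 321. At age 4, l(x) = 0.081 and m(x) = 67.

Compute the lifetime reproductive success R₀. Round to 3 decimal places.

R₀ = Σ l(x) m(x):
  age 1: 0.426 × 0 = 0.0000
  age 2: 0.305 × 55 = 16.7750
  age 3: 0.195 × 321 = 62.5950
  age 4: 0.081 × 67 = 5.4270
R₀ = 0.0000 + 16.7750 + 62.5950 + 5.4270 = 84.7970

84.797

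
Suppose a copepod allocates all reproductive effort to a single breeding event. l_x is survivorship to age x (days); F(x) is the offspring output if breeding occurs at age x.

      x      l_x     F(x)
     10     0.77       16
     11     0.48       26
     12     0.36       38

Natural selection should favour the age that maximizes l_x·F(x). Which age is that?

Expected offspring if breeding at age x = l_x × F(x):
  age 10: 0.77 × 16 = 12.320
  age 11: 0.48 × 26 = 12.480
  age 12: 0.36 × 38 = 13.680
Maximum at age 12 (13.680).

12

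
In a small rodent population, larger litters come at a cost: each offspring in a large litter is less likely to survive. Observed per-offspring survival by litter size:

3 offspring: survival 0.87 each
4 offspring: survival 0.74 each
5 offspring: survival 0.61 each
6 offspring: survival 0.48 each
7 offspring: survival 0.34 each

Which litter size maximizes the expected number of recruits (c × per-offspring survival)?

5

Expected recruits = c × s(c):
  c=3: 3 × 0.87 = 2.610
  c=4: 4 × 0.74 = 2.960
  c=5: 5 × 0.61 = 3.050
  c=6: 6 × 0.48 = 2.880
  c=7: 7 × 0.34 = 2.380
Maximum at c = 5 (3.050 recruits).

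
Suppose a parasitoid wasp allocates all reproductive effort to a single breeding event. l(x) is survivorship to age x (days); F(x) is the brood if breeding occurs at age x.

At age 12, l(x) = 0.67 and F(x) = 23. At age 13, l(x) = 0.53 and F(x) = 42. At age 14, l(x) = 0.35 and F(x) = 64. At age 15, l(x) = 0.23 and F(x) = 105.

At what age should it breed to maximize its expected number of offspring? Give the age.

Expected offspring if breeding at age x = l(x) × F(x):
  age 12: 0.67 × 23 = 15.410
  age 13: 0.53 × 42 = 22.260
  age 14: 0.35 × 64 = 22.400
  age 15: 0.23 × 105 = 24.150
Maximum at age 15 (24.150).

15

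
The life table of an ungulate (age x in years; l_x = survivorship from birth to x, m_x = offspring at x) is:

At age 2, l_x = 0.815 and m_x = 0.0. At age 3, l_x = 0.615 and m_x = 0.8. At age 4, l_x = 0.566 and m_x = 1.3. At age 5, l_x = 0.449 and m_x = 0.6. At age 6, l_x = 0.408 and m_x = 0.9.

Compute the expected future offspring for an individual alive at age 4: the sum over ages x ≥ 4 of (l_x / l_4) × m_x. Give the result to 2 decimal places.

2.42

l_4 = 0.566. Conditional survival from age 4 to x is l_x / l_4.
  x=4: (0.566/0.566) × 1.3 = 1.3000
  x=5: (0.449/0.566) × 0.6 = 0.4760
  x=6: (0.408/0.566) × 0.9 = 0.6488
Sum = 1.3000 + 0.4760 + 0.6488 = 2.4247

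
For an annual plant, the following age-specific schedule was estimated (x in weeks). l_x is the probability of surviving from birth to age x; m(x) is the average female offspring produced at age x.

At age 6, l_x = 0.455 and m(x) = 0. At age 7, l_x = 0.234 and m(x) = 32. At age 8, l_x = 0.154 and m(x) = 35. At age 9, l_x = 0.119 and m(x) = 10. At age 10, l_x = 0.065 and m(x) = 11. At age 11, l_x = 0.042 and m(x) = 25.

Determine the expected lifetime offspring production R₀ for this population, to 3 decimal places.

R₀ = Σ l_x m(x):
  age 6: 0.455 × 0 = 0.0000
  age 7: 0.234 × 32 = 7.4880
  age 8: 0.154 × 35 = 5.3900
  age 9: 0.119 × 10 = 1.1900
  age 10: 0.065 × 11 = 0.7150
  age 11: 0.042 × 25 = 1.0500
R₀ = 0.0000 + 7.4880 + 5.3900 + 1.1900 + 0.7150 + 1.0500 = 15.8330

15.833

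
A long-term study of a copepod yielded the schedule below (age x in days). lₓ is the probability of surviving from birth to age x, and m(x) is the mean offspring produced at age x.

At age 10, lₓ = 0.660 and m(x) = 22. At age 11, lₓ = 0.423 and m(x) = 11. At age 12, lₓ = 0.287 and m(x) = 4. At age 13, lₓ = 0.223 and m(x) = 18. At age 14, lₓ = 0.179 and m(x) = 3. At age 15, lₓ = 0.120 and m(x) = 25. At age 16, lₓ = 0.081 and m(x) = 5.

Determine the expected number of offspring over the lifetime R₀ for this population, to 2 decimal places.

R₀ = Σ lₓ m(x):
  age 10: 0.660 × 22 = 14.5200
  age 11: 0.423 × 11 = 4.6530
  age 12: 0.287 × 4 = 1.1480
  age 13: 0.223 × 18 = 4.0140
  age 14: 0.179 × 3 = 0.5370
  age 15: 0.120 × 25 = 3.0000
  age 16: 0.081 × 5 = 0.4050
R₀ = 14.5200 + 4.6530 + 1.1480 + 4.0140 + 0.5370 + 3.0000 + 0.4050 = 28.2770

28.28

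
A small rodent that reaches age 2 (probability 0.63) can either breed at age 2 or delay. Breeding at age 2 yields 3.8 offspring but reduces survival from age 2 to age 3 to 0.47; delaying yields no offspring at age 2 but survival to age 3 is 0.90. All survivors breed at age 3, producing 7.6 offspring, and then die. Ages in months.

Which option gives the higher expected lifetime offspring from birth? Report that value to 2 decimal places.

4.64

breed at age 2: R₀ = 0.63 × (3.8 + 0.47 × 7.6) = 0.63 × 7.3720 = 4.6444
delay to age 3: R₀ = 0.63 × (0.90 × 7.6) = 0.63 × 6.8400 = 4.3092
Higher: breed at age 2 (4.6444).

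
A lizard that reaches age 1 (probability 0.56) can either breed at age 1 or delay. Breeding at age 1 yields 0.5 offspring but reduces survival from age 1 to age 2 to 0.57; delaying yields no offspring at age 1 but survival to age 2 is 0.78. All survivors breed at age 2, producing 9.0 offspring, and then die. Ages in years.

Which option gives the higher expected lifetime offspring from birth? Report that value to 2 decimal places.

breed at age 1: R₀ = 0.56 × (0.5 + 0.57 × 9.0) = 0.56 × 5.6300 = 3.1528
delay to age 2: R₀ = 0.56 × (0.78 × 9.0) = 0.56 × 7.0200 = 3.9312
Higher: delay to age 2 (3.9312).

3.93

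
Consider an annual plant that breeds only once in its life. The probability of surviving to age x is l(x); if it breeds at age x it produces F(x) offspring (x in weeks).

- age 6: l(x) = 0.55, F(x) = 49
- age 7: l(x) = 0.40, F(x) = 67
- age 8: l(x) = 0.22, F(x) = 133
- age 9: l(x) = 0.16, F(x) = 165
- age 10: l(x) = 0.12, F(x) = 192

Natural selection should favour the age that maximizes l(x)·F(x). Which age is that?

Expected offspring if breeding at age x = l(x) × F(x):
  age 6: 0.55 × 49 = 26.950
  age 7: 0.40 × 67 = 26.800
  age 8: 0.22 × 133 = 29.260
  age 9: 0.16 × 165 = 26.400
  age 10: 0.12 × 192 = 23.040
Maximum at age 8 (29.260).

8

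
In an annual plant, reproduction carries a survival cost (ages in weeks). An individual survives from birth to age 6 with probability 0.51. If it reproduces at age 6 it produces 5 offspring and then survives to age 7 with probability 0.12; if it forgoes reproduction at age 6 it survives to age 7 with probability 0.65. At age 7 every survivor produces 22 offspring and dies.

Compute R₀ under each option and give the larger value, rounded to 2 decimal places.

breed at age 6: R₀ = 0.51 × (5 + 0.12 × 22) = 0.51 × 7.6400 = 3.8964
delay to age 7: R₀ = 0.51 × (0.65 × 22) = 0.51 × 14.3000 = 7.2930
Higher: delay to age 7 (7.2930).

7.29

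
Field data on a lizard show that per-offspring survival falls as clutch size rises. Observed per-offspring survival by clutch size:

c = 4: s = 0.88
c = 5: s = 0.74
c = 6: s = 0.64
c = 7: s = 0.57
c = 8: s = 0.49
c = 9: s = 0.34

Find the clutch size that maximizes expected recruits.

Expected recruits = c × s(c):
  c=4: 4 × 0.88 = 3.520
  c=5: 5 × 0.74 = 3.700
  c=6: 6 × 0.64 = 3.840
  c=7: 7 × 0.57 = 3.990
  c=8: 8 × 0.49 = 3.920
  c=9: 9 × 0.34 = 3.060
Maximum at c = 7 (3.990 recruits).

7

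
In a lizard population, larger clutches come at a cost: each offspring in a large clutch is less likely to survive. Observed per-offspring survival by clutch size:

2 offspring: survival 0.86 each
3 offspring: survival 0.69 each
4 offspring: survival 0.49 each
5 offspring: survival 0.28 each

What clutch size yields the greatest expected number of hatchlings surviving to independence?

3

Expected hatchlings surviving to independence = c × s(c):
  c=2: 2 × 0.86 = 1.720
  c=3: 3 × 0.69 = 2.070
  c=4: 4 × 0.49 = 1.960
  c=5: 5 × 0.28 = 1.400
Maximum at c = 3 (2.070 hatchlings surviving to independence).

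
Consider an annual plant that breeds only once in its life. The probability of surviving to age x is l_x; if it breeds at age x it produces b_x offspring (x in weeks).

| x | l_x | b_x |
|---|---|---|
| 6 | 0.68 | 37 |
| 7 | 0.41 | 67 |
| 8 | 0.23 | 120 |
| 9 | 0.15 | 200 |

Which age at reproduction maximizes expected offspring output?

Expected offspring if breeding at age x = l_x × b_x:
  age 6: 0.68 × 37 = 25.160
  age 7: 0.41 × 67 = 27.470
  age 8: 0.23 × 120 = 27.600
  age 9: 0.15 × 200 = 30.000
Maximum at age 9 (30.000).

9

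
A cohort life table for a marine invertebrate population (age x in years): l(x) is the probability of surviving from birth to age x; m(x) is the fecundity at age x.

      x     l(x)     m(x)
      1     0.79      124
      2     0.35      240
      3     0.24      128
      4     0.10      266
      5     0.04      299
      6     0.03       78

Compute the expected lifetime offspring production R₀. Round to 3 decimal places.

253.580

R₀ = Σ l(x) m(x):
  age 1: 0.79 × 124 = 97.9600
  age 2: 0.35 × 240 = 84.0000
  age 3: 0.24 × 128 = 30.7200
  age 4: 0.10 × 266 = 26.6000
  age 5: 0.04 × 299 = 11.9600
  age 6: 0.03 × 78 = 2.3400
R₀ = 97.9600 + 84.0000 + 30.7200 + 26.6000 + 11.9600 + 2.3400 = 253.5800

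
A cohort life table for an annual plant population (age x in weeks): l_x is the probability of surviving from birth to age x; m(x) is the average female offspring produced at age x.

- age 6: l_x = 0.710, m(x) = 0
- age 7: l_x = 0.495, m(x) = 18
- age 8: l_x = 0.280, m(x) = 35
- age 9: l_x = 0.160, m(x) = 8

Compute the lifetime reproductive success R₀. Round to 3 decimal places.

R₀ = Σ l_x m(x):
  age 6: 0.710 × 0 = 0.0000
  age 7: 0.495 × 18 = 8.9100
  age 8: 0.280 × 35 = 9.8000
  age 9: 0.160 × 8 = 1.2800
R₀ = 0.0000 + 8.9100 + 9.8000 + 1.2800 = 19.9900

19.990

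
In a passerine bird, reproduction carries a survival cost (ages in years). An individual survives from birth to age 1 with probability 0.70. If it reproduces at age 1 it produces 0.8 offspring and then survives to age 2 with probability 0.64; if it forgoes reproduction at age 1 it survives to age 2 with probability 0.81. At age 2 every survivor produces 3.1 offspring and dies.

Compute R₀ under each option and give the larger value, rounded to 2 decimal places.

1.95

breed at age 1: R₀ = 0.70 × (0.8 + 0.64 × 3.1) = 0.70 × 2.7840 = 1.9488
delay to age 2: R₀ = 0.70 × (0.81 × 3.1) = 0.70 × 2.5110 = 1.7577
Higher: breed at age 1 (1.9488).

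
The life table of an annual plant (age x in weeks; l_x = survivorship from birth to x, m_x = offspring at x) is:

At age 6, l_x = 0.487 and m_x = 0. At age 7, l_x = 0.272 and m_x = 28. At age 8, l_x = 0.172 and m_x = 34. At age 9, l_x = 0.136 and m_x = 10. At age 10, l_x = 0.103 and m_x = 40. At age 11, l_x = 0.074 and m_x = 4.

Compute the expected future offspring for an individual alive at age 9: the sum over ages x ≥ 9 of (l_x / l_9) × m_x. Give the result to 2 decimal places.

42.47

l_9 = 0.136. Conditional survival from age 9 to x is l_x / l_9.
  x=9: (0.136/0.136) × 10 = 10.0000
  x=10: (0.103/0.136) × 40 = 30.2941
  x=11: (0.074/0.136) × 4 = 2.1765
Sum = 10.0000 + 30.2941 + 2.1765 = 42.4706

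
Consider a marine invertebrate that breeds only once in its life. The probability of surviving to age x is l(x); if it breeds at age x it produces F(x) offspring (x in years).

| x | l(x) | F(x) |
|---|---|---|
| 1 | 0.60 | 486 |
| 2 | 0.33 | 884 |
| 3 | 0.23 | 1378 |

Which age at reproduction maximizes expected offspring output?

Expected offspring if breeding at age x = l(x) × F(x):
  age 1: 0.60 × 486 = 291.600
  age 2: 0.33 × 884 = 291.720
  age 3: 0.23 × 1378 = 316.940
Maximum at age 3 (316.940).

3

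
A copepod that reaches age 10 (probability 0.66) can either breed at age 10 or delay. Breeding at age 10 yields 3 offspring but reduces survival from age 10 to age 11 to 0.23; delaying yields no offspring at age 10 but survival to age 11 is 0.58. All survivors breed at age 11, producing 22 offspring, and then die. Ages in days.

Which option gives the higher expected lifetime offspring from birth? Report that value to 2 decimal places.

breed at age 10: R₀ = 0.66 × (3 + 0.23 × 22) = 0.66 × 8.0600 = 5.3196
delay to age 11: R₀ = 0.66 × (0.58 × 22) = 0.66 × 12.7600 = 8.4216
Higher: delay to age 11 (8.4216).

8.42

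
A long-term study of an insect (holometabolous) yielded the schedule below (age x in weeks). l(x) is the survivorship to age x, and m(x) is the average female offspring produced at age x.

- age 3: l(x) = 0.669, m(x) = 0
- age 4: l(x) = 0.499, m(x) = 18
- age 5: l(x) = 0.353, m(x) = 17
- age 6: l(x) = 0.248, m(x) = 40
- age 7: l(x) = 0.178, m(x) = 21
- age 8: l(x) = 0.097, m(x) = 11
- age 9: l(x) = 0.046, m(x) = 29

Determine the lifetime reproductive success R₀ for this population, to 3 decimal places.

31.042

R₀ = Σ l(x) m(x):
  age 3: 0.669 × 0 = 0.0000
  age 4: 0.499 × 18 = 8.9820
  age 5: 0.353 × 17 = 6.0010
  age 6: 0.248 × 40 = 9.9200
  age 7: 0.178 × 21 = 3.7380
  age 8: 0.097 × 11 = 1.0670
  age 9: 0.046 × 29 = 1.3340
R₀ = 0.0000 + 8.9820 + 6.0010 + 9.9200 + 3.7380 + 1.0670 + 1.3340 = 31.0420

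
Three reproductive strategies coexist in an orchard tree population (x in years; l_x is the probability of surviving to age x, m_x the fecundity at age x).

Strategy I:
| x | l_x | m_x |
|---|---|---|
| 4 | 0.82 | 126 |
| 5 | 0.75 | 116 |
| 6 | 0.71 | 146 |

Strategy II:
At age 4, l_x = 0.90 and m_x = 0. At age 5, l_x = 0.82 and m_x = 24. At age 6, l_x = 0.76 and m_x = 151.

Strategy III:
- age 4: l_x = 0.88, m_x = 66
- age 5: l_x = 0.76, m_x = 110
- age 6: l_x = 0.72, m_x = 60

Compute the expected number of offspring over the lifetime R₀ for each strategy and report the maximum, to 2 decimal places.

Strategy I: R₀ = 0.82×126 + 0.75×116 + 0.71×146 = 293.9800
Strategy II: R₀ = 0.90×0 + 0.82×24 + 0.76×151 = 134.4400
Strategy III: R₀ = 0.88×66 + 0.76×110 + 0.72×60 = 184.8800
Highest R₀: strategy I with 293.9800.

293.98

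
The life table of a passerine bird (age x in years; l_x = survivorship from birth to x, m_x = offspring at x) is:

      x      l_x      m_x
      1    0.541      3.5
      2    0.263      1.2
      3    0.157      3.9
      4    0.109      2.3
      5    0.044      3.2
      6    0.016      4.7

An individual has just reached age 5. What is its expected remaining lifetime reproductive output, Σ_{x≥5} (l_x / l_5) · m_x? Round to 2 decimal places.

l_5 = 0.044. Conditional survival from age 5 to x is l_x / l_5.
  x=5: (0.044/0.044) × 3.2 = 3.2000
  x=6: (0.016/0.044) × 4.7 = 1.7091
Sum = 3.2000 + 1.7091 = 4.9091

4.91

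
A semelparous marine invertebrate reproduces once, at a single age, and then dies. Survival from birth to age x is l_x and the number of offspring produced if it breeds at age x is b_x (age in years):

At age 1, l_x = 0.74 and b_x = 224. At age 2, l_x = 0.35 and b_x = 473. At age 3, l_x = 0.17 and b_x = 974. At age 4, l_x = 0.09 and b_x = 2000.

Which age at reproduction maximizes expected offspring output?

4

Expected offspring if breeding at age x = l_x × b_x:
  age 1: 0.74 × 224 = 165.760
  age 2: 0.35 × 473 = 165.550
  age 3: 0.17 × 974 = 165.580
  age 4: 0.09 × 2000 = 180.000
Maximum at age 4 (180.000).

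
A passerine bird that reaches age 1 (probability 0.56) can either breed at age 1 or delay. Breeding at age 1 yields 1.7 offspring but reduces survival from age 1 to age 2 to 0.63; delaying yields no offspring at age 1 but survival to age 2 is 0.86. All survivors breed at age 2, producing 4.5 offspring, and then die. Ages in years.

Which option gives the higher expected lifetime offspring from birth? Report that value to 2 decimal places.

2.54

breed at age 1: R₀ = 0.56 × (1.7 + 0.63 × 4.5) = 0.56 × 4.5350 = 2.5396
delay to age 2: R₀ = 0.56 × (0.86 × 4.5) = 0.56 × 3.8700 = 2.1672
Higher: breed at age 1 (2.5396).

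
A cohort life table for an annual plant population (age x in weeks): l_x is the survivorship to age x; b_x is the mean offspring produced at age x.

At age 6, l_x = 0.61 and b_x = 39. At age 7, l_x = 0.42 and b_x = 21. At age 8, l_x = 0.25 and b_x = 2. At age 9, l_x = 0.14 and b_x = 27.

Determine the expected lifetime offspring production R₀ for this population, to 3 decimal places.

36.890

R₀ = Σ l_x b_x:
  age 6: 0.61 × 39 = 23.7900
  age 7: 0.42 × 21 = 8.8200
  age 8: 0.25 × 2 = 0.5000
  age 9: 0.14 × 27 = 3.7800
R₀ = 23.7900 + 8.8200 + 0.5000 + 3.7800 = 36.8900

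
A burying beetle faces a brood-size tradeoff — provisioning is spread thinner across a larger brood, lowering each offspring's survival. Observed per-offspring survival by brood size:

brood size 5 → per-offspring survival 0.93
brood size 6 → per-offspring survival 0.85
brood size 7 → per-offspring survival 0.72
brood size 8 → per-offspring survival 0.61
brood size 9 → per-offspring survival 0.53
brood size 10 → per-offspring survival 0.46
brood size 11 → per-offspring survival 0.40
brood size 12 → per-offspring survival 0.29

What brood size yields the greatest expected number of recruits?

Expected recruits = c × s(c):
  c=5: 5 × 0.93 = 4.650
  c=6: 6 × 0.85 = 5.100
  c=7: 7 × 0.72 = 5.040
  c=8: 8 × 0.61 = 4.880
  c=9: 9 × 0.53 = 4.770
  c=10: 10 × 0.46 = 4.600
  c=11: 11 × 0.40 = 4.400
  c=12: 12 × 0.29 = 3.480
Maximum at c = 6 (5.100 recruits).

6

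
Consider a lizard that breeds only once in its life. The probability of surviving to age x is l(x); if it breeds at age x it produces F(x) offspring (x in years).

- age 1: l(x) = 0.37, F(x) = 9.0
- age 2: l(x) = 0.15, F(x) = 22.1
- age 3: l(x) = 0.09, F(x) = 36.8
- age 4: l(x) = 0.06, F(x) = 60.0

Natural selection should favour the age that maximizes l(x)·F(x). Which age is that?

4

Expected offspring if breeding at age x = l(x) × F(x):
  age 1: 0.37 × 9.0 = 3.330
  age 2: 0.15 × 22.1 = 3.315
  age 3: 0.09 × 36.8 = 3.312
  age 4: 0.06 × 60.0 = 3.600
Maximum at age 4 (3.600).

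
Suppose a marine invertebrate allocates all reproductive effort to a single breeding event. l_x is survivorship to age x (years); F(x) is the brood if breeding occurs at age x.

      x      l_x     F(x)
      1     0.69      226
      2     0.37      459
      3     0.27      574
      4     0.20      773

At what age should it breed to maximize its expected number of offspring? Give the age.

Expected offspring if breeding at age x = l_x × F(x):
  age 1: 0.69 × 226 = 155.940
  age 2: 0.37 × 459 = 169.830
  age 3: 0.27 × 574 = 154.980
  age 4: 0.20 × 773 = 154.600
Maximum at age 2 (169.830).

2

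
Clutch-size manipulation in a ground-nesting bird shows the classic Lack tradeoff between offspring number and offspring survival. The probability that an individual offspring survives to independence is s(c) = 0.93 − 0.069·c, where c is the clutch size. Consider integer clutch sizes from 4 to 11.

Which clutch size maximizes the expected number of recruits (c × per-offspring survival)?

Expected recruits = c × s(c):
  c=4: 4 × 0.654 = 2.616
  c=5: 5 × 0.585 = 2.925
  c=6: 6 × 0.516 = 3.096
  c=7: 7 × 0.447 = 3.129
  c=8: 8 × 0.378 = 3.024
  c=9: 9 × 0.309 = 2.781
  c=10: 10 × 0.240 = 2.400
  c=11: 11 × 0.171 = 1.881
Maximum at c = 7 (3.129 recruits).

7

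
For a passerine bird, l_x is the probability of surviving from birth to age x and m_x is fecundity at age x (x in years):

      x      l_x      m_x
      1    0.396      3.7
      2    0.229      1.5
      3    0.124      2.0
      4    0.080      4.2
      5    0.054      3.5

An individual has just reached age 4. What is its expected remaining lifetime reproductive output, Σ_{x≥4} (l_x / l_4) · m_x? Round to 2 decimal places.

l_4 = 0.080. Conditional survival from age 4 to x is l_x / l_4.
  x=4: (0.080/0.080) × 4.2 = 4.2000
  x=5: (0.054/0.080) × 3.5 = 2.3625
Sum = 4.2000 + 2.3625 = 6.5625

6.56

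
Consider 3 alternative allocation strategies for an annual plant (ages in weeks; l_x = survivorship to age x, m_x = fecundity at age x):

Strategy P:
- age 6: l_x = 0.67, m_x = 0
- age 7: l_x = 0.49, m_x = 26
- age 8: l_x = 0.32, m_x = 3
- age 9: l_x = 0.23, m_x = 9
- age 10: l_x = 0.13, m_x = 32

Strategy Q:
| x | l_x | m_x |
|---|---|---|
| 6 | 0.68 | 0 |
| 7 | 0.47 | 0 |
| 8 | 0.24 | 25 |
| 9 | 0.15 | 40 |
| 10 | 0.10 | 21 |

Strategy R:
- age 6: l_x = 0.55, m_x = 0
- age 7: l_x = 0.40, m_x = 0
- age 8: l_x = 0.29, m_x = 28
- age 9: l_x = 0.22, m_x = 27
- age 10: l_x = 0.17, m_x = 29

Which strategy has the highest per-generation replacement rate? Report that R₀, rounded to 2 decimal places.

19.93

Strategy P: R₀ = 0.67×0 + 0.49×26 + 0.32×3 + 0.23×9 + 0.13×32 = 19.9300
Strategy Q: R₀ = 0.68×0 + 0.47×0 + 0.24×25 + 0.15×40 + 0.10×21 = 14.1000
Strategy R: R₀ = 0.55×0 + 0.40×0 + 0.29×28 + 0.22×27 + 0.17×29 = 18.9900
Highest R₀: strategy P with 19.9300.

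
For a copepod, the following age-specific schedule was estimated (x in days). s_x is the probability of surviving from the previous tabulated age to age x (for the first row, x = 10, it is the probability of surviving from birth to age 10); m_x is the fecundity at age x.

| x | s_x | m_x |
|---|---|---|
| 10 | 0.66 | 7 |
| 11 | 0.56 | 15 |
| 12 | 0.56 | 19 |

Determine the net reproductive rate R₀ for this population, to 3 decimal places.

Survivorship from birth: l_x = s_10·s_11·…·s_x.
  l_10 = 0.66000
  l_11 = 0.36960
  l_12 = 0.20698
R₀ = Σ l_x m_x:
  age 10: 0.66000 × 7 = 4.6200
  age 11: 0.36960 × 15 = 5.5440
  age 12: 0.20698 × 19 = 3.9326
R₀ = 4.6200 + 5.5440 + 3.9326 = 14.0966

14.097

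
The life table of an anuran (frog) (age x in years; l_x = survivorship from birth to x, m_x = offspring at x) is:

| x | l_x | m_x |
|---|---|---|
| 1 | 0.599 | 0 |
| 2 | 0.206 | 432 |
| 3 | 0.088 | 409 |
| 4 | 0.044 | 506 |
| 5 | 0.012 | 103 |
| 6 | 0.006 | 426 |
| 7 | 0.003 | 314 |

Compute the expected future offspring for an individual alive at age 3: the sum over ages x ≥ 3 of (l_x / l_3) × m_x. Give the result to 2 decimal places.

l_3 = 0.088. Conditional survival from age 3 to x is l_x / l_3.
  x=3: (0.088/0.088) × 409 = 409.0000
  x=4: (0.044/0.088) × 506 = 253.0000
  x=5: (0.012/0.088) × 103 = 14.0455
  x=6: (0.006/0.088) × 426 = 29.0455
  x=7: (0.003/0.088) × 314 = 10.7045
Sum = 409.0000 + 253.0000 + 14.0455 + 29.0455 + 10.7045 = 715.7955

715.80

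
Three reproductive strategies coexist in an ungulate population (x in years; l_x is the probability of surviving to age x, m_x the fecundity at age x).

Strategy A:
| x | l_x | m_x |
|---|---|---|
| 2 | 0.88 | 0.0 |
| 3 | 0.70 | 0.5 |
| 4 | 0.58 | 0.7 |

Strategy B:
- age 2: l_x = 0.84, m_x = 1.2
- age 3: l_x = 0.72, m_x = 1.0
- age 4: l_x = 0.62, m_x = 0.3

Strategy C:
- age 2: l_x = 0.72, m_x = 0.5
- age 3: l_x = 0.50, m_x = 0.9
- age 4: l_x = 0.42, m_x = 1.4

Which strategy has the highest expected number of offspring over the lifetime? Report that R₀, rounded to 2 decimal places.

1.91

Strategy A: R₀ = 0.88×0.0 + 0.70×0.5 + 0.58×0.7 = 0.7560
Strategy B: R₀ = 0.84×1.2 + 0.72×1.0 + 0.62×0.3 = 1.9140
Strategy C: R₀ = 0.72×0.5 + 0.50×0.9 + 0.42×1.4 = 1.3980
Highest R₀: strategy B with 1.9140.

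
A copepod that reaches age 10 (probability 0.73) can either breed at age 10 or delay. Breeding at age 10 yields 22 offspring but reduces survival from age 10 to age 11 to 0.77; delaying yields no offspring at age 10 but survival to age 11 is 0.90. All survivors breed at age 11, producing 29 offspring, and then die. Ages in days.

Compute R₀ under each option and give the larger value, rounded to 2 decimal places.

breed at age 10: R₀ = 0.73 × (22 + 0.77 × 29) = 0.73 × 44.3300 = 32.3609
delay to age 11: R₀ = 0.73 × (0.90 × 29) = 0.73 × 26.1000 = 19.0530
Higher: breed at age 10 (32.3609).

32.36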